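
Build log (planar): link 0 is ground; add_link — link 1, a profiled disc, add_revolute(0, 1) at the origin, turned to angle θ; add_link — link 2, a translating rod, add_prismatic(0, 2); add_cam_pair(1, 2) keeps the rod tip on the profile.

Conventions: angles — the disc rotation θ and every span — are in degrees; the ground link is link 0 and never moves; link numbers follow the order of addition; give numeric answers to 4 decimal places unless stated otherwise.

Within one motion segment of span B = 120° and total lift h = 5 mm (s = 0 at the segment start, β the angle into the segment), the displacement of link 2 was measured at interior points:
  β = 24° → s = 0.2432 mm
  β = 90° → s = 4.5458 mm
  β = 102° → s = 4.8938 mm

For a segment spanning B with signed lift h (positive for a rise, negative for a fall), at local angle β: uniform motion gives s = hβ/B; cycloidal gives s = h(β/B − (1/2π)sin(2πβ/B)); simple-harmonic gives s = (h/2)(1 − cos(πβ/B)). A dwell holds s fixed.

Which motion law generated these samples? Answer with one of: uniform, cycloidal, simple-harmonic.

candidates at β/B = r: uniform s = h·r (linear in β); cycloidal s = h·(r − sin(2πr)/(2π)); simple-harmonic s = (h/2)(1 − cos(πr))
β=24°: printed 0.2432 | uniform 1.0000, cycloidal 0.2432, simple-harmonic 0.4775
β=90°: printed 4.5458 | uniform 3.7500, cycloidal 4.5458, simple-harmonic 4.2678
β=102°: printed 4.8938 | uniform 4.2500, cycloidal 4.8938, simple-harmonic 4.7275
only one law matches every sample → cycloidal

cycloidal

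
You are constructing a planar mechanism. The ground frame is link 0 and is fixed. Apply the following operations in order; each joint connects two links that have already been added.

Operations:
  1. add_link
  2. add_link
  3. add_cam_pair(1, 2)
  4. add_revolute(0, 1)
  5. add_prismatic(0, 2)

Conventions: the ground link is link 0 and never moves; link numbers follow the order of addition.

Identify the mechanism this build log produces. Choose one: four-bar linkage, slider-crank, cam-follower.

links: 3 (incl. ground); joints: 1 revolute, 1 prismatic, 1 higher (cam) pair, forming one closed loop
3 links, revolute + prismatic + higher pair in one loop → cam-follower

cam-follower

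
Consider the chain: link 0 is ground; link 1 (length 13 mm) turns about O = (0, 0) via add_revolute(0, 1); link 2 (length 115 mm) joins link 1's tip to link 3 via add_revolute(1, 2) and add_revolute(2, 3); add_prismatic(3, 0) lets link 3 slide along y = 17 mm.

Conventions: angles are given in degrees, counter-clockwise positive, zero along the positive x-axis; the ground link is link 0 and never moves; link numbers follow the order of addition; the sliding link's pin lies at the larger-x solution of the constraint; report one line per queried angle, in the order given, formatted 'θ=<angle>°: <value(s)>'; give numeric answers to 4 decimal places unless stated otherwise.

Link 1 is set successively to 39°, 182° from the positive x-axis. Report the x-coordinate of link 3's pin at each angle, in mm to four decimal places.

geometry: r = 13 mm, L = 115 mm, e = 17 mm
θ=39°: crank pin P = (r cos θ, r sin θ) = (10.102897, 8.181165)
θ=39°: h = r sin θ − e = 8.181165 − 17 = -8.818835
θ=39°: x = r cos θ + √(L² − h²) = 10.102897 + 114.661363 = 124.764260
θ=182°: crank pin P = (r cos θ, r sin θ) = (-12.992081, -0.453693)
θ=182°: h = r sin θ − e = -0.453693 − 17 = -17.453693
θ=182°: x = r cos θ + √(L² − h²) = -12.992081 + 113.667799 = 100.675718

θ=39°: 124.7643
θ=182°: 100.6757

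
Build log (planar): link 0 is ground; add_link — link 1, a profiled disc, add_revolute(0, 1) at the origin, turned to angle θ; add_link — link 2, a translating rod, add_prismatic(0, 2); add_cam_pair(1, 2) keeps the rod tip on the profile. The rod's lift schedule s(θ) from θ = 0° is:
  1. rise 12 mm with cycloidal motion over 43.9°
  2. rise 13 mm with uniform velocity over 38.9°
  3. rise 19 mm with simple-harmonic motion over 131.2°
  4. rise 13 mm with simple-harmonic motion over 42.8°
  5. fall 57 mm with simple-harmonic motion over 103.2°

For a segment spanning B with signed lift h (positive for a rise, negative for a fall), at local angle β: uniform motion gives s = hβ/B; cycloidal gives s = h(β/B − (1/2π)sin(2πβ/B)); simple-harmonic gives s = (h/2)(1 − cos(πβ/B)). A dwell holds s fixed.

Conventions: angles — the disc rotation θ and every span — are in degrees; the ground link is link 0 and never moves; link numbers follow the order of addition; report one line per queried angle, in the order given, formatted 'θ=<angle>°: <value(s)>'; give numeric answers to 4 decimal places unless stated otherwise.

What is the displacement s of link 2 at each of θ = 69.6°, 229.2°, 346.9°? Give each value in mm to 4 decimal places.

seg 1 [0°–43.9°] cycloidal, h=12: full span → s += 12 → s = 12.0000
seg 2 [43.9°–82.8°] uniform, h=13: θ=69.6° here. β=25.7, B=38.9. 13·25.7/38.9 = 8.5887 → s = 20.5887
seg 2 [43.9°–82.8°] uniform, h=13: full span → s += 13 → s = 25.0000
seg 3 [82.8°–214°] simple-harmonic, h=19: full span → s += 19 → s = 44.0000
seg 4 [214°–256.8°] simple-harmonic, h=13: θ=229.2° here. β=15.2, B=42.8. 13/2·(1 − cos(π·0.3551)) = 3.6430 → s = 47.6430
seg 4 [214°–256.8°] simple-harmonic, h=13: full span → s += 13 → s = 57.0000
seg 5 [256.8°–360°] simple-harmonic, h=-57: θ=346.9° here. β=90.1, B=103.2. -57/2·(1 − cos(π·0.8731)) = -54.7637 → s = 2.2363

θ=69.6°: 20.5887
θ=229.2°: 47.6430
θ=346.9°: 2.2363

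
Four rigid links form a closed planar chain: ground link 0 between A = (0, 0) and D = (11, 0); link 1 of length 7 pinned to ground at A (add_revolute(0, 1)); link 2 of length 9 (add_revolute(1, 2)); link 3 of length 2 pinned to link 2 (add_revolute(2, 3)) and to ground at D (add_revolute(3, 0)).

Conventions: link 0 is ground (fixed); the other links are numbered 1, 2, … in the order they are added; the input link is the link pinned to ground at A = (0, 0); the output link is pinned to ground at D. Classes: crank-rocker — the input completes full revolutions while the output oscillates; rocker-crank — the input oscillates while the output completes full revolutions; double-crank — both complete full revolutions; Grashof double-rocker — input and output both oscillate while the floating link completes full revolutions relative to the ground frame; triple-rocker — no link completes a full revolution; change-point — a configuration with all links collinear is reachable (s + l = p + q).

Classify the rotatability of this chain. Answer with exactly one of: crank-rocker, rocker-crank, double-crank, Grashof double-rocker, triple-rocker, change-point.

lengths: ground=11, input=7, coupler=9, output=2
sorted: s=2 (shortest), l=11 (longest), p+q=16
s + l = 13 vs p + q = 16
s + l < p + q (Grashof) with shortest = output link → rocker-crank

rocker-crank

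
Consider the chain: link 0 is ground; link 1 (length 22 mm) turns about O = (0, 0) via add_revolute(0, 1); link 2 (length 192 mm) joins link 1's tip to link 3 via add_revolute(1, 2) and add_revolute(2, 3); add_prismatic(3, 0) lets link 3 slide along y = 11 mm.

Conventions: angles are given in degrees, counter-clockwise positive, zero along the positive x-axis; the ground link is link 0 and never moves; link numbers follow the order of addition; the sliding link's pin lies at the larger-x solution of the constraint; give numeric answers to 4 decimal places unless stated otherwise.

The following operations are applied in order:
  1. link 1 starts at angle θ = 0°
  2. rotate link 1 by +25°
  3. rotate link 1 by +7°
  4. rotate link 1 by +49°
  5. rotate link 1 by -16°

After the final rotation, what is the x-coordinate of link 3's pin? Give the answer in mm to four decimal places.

geometry: r = 22 mm, L = 192 mm, e = 11 mm; θ starts at 0°
rotate link 1 by +25°: θ ← 0° +25° = 25°
rotate link 1 by +7°: θ ← 25° +7° = 32°
rotate link 1 by +49°: θ ← 32° +49° = 81°
rotate link 1 by -16°: θ ← 81° -16° = 65°
crank pin P = (r cos θ, r sin θ) = (9.297602, 19.938771)
h = r sin θ − e = 19.938771 − 11 = 8.938771
x = r cos θ + √(L² − h²) = 9.297602 + 191.791810 = 201.089412

201.0894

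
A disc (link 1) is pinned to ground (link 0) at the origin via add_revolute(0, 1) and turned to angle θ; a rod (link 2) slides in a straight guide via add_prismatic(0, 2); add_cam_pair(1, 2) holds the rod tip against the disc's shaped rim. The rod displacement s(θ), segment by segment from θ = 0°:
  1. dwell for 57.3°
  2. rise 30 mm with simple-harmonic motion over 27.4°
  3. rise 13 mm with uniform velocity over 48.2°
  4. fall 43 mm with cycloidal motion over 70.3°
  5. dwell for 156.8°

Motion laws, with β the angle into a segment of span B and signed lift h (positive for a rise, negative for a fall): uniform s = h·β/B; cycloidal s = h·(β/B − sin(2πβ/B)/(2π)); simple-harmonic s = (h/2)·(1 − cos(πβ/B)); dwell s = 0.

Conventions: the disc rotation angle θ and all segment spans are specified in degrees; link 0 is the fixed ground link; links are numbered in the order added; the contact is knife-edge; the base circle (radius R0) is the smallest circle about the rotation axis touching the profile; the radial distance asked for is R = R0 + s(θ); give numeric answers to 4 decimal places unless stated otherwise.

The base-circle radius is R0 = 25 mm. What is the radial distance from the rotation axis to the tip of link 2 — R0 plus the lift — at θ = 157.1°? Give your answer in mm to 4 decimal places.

segment 1 (0° to 57.3°, dwell): s unchanged at 0.0000
segment 2 (57.3° to 84.7°, simple-harmonic, h = 30) is passed completely: s = 0.0000 + (30) = 30.0000
segment 3 (84.7° to 132.9°, uniform, h = 13) is passed completely: s = 30.0000 + (13) = 43.0000
θ = 157.1° falls in segment 4 (132.9° to 203.2°, cycloidal, h = -43): β = 157.1 − 132.9 = 24.2°, B = 70.3°; Δs = -43·(0.3442 − sin(2π·0.3442)/(2π)) = -9.1237; s = 43.0000 − 9.1237 = 33.8763
R = R0 + s = 25 + 33.8763 = 58.8763

58.8763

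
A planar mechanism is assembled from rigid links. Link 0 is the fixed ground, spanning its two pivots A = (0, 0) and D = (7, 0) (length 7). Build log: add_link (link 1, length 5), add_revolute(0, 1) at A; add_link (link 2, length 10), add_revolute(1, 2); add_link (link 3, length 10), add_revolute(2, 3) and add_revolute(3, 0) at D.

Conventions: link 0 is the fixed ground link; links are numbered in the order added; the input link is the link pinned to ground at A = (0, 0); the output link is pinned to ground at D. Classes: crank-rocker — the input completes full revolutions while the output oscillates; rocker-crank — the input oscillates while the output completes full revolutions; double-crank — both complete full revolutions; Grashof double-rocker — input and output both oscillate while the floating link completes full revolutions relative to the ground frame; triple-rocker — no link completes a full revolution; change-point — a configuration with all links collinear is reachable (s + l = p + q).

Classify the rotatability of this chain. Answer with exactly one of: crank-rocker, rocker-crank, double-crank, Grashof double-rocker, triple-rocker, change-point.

lengths: ground=7, input=5, coupler=10, output=10
sorted: s=5 (shortest), l=10 (longest), p+q=17
s + l = 15 vs p + q = 17
s + l < p + q (Grashof) with shortest = input link → crank-rocker

crank-rocker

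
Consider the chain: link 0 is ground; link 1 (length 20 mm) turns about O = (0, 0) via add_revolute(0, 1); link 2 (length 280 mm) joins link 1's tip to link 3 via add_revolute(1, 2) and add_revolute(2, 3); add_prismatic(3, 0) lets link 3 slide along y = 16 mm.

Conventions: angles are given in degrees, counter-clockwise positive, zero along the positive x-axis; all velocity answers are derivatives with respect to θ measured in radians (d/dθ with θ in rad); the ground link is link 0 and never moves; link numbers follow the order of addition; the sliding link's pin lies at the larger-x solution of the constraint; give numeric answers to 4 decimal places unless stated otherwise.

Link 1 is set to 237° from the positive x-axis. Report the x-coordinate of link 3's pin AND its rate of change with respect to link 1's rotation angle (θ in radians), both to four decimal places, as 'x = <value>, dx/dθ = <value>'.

geometry: r = 20 mm, L = 280 mm, e = 16 mm
crank pin P = (r cos θ, r sin θ) = (-10.892781, -16.773411)
h = r sin θ − e = -16.773411 − 16 = -32.773411
x = r cos θ + √(L² − h²) = -10.892781 + 278.075356 = 267.182575
dx/dθ = −r sin θ − h·r cos θ/√(L² − h²) (θ in radians; h = -32.773411) = 15.489610

x = 267.1826, dx/dθ = 15.4896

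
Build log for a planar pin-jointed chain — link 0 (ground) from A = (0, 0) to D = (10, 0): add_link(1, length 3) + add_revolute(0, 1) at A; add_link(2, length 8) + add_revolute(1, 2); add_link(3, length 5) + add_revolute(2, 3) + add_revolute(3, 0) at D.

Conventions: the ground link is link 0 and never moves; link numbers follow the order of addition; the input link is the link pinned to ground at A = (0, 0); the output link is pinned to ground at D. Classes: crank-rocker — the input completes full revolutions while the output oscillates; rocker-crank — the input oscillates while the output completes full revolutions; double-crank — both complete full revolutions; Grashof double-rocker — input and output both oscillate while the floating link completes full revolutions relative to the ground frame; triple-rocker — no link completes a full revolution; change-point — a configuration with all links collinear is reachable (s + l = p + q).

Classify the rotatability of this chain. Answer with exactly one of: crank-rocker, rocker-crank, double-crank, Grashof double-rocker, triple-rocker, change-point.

lengths: ground=10, input=3, coupler=8, output=5
sorted: s=3 (shortest), l=10 (longest), p+q=13
s + l = 13 vs p + q = 13
s + l = p + q → change-point (collinear configuration reachable)

change-point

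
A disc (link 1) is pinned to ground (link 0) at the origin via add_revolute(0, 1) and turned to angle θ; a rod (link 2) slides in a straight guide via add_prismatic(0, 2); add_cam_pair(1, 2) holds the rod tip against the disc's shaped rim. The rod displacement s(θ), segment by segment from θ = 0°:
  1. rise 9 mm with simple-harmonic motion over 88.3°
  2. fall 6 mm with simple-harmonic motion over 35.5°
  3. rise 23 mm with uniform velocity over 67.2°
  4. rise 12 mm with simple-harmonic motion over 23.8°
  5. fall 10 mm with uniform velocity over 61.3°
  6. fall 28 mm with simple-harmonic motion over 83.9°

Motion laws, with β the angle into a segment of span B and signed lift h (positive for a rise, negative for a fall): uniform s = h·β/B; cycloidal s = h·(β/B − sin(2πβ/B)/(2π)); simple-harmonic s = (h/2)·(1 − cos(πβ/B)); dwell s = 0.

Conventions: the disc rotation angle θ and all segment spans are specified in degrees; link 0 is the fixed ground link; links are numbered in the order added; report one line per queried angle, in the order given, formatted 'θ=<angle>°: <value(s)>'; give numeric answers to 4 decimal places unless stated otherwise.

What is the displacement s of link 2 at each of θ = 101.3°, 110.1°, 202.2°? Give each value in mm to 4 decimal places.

segment 1 (0° to 88.3°, simple-harmonic, h = 9) is passed completely: s = 0.0000 + (9) = 9.0000
θ = 101.3° falls in segment 2 (88.3° to 123.8°, simple-harmonic, h = -6): β = 101.3 − 88.3 = 13°, B = 35.5°; Δs = -6/2·(1 − cos(π·0.3662)) = -1.7757; s = 9.0000 − 1.7757 = 7.2243
θ = 110.1° falls in segment 2 (88.3° to 123.8°, simple-harmonic, h = -6): β = 110.1 − 88.3 = 21.8°, B = 35.5°; Δs = -6/2·(1 − cos(π·0.6141)) = -4.0523; s = 9.0000 − 4.0523 = 4.9477
segment 2 (88.3° to 123.8°, simple-harmonic, h = -6) is passed completely: s = 9.0000 + (-6) = 3.0000
segment 3 (123.8° to 191°, uniform, h = 23) is passed completely: s = 3.0000 + (23) = 26.0000
θ = 202.2° falls in segment 4 (191° to 214.8°, simple-harmonic, h = 12): β = 202.2 − 191 = 11.2°, B = 23.8°; Δs = 12/2·(1 − cos(π·0.4706)) = 5.4464; s = 26.0000 + 5.4464 = 31.4464

θ=101.3°: 7.2243
θ=110.1°: 4.9477
θ=202.2°: 31.4464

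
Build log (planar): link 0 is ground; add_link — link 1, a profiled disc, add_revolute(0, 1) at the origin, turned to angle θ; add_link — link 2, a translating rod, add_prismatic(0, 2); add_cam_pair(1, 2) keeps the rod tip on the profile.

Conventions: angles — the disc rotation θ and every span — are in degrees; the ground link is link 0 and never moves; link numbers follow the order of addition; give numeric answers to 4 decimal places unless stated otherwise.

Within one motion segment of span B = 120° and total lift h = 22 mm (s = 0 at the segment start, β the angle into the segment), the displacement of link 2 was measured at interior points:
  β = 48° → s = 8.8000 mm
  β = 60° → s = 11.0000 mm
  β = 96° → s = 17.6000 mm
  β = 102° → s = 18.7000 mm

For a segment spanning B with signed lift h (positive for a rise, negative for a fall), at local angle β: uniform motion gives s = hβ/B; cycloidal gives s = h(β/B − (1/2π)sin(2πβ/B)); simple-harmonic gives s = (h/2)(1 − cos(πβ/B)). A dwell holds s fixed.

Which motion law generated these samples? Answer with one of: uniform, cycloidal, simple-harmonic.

candidates at β/B = r: uniform s = h·r (linear in β); cycloidal s = h·(r − sin(2πr)/(2π)); simple-harmonic s = (h/2)(1 − cos(πr))
β=48°: printed 8.8000 | uniform 8.8000, cycloidal 6.7419, simple-harmonic 7.6008
β=60°: printed 11.0000 | uniform 11.0000, cycloidal 11.0000, simple-harmonic 11.0000
β=96°: printed 17.6000 | uniform 17.6000, cycloidal 20.9300, simple-harmonic 19.8992
β=102°: printed 18.7000 | uniform 18.7000, cycloidal 21.5327, simple-harmonic 20.8011
only one law matches every sample → uniform

uniform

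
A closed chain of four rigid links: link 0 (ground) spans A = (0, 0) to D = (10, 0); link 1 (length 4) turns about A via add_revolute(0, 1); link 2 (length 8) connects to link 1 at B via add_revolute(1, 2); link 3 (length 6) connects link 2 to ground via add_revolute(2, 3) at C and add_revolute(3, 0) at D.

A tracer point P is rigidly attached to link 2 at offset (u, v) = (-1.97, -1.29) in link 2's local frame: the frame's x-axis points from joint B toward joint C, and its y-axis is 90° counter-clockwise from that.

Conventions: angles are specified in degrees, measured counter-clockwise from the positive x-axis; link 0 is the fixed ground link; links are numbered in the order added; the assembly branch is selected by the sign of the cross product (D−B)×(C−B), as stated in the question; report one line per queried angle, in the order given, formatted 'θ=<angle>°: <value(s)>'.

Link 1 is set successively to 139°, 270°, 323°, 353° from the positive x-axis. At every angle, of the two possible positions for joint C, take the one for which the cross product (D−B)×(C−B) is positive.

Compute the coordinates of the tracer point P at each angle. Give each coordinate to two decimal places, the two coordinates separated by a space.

A=(0,0), D=(10.00,0)
θ=139°: B = A + 4.00·(cos139°, sin139°) = (-3.0188, 2.6242)
θ=139°: |BD| = 13.2807
θ=139°: circle(B,8.00) ∩ circle(D,6.00): a=7.6945, h=2.1896
θ=139°:   candidates: C₊=(4.9566,3.2503) cross=29.080; C₋=(4.0913,-1.0427) cross=-29.080
θ=139°:   branch + wants cross > 0 → take C=(4.9566,3.2503) (cross=29.080)
θ=139°: ex = (C−B)/|BC| = (0.9969,0.0783); ey = (-0.0783,0.9969)
θ=139°: P = B + -1.97·ex + -1.29·ey = (-4.8818,1.1840)
θ=270°: B = A + 4.00·(cos270°, sin270°) = (-0.0000, -4.0000)
θ=270°: |BD| = 10.7703
θ=270°: circle(B,8.00) ∩ circle(D,6.00): a=6.6850, h=4.3944
θ=270°:   candidates: C₊=(4.5749,2.5628) cross=47.329; C₋=(7.8389,-5.5973) cross=-47.329
θ=270°:   branch + wants cross > 0 → take C=(4.5749,2.5628) (cross=47.329)
θ=270°: ex = (C−B)/|BC| = (0.5719,0.8204); ey = (-0.8204,0.5719)
θ=270°: P = B + -1.97·ex + -1.29·ey = (-0.0683,-6.3538)
θ=323°: B = A + 4.00·(cos323°, sin323°) = (3.1945, -2.4073)
θ=323°: |BD| = 7.2187
θ=323°: circle(B,8.00) ∩ circle(D,6.00): a=5.5487, h=5.7629
θ=323°:   candidates: C₊=(6.5039,4.8762) cross=41.601; C₋=(10.3475,-5.9899) cross=-41.601
θ=323°:   branch + wants cross > 0 → take C=(6.5039,4.8762) (cross=41.601)
θ=323°: ex = (C−B)/|BC| = (0.4137,0.9104); ey = (-0.9104,0.4137)
θ=323°: P = B + -1.97·ex + -1.29·ey = (3.5541,-4.7344)
θ=353°: B = A + 4.00·(cos353°, sin353°) = (3.9702, -0.4875)
θ=353°: |BD| = 6.0495
θ=353°: circle(B,8.00) ∩ circle(D,6.00): a=5.3390, h=5.9578
θ=353°:   candidates: C₊=(8.8117,5.8812) cross=36.042; C₋=(9.7719,-5.9957) cross=-36.042
θ=353°:   branch + wants cross > 0 → take C=(8.8117,5.8812) (cross=36.042)
θ=353°: ex = (C−B)/|BC| = (0.6052,0.7961); ey = (-0.7961,0.6052)
θ=353°: P = B + -1.97·ex + -1.29·ey = (3.8049,-2.8365)

θ=139°: -4.88 1.18
θ=270°: -0.07 -6.35
θ=323°: 3.55 -4.73
θ=353°: 3.80 -2.84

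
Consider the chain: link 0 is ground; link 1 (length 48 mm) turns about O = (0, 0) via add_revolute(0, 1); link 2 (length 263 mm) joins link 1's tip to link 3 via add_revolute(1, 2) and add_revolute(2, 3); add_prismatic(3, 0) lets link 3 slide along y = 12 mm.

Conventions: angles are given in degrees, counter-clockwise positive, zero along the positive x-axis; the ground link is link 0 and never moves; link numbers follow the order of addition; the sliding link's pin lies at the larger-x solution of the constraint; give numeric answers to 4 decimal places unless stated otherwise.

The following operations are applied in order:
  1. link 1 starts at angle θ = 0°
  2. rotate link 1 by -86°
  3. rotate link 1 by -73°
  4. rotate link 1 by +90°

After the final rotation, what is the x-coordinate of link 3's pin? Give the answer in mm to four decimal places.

geometry: r = 48 mm, L = 263 mm, e = 12 mm; θ starts at 0°
rotate link 1 by -86°: θ ← 0° -86° = -86°
rotate link 1 by -73°: θ ← -86° -73° = -159°
rotate link 1 by +90°: θ ← -159° +90° = -69°
crank pin P = (r cos θ, r sin θ) = (17.201662, -44.811860)
h = r sin θ − e = -44.811860 − 12 = -56.811860
x = r cos θ + √(L² − h²) = 17.201662 + 256.790601 = 273.992262

273.9923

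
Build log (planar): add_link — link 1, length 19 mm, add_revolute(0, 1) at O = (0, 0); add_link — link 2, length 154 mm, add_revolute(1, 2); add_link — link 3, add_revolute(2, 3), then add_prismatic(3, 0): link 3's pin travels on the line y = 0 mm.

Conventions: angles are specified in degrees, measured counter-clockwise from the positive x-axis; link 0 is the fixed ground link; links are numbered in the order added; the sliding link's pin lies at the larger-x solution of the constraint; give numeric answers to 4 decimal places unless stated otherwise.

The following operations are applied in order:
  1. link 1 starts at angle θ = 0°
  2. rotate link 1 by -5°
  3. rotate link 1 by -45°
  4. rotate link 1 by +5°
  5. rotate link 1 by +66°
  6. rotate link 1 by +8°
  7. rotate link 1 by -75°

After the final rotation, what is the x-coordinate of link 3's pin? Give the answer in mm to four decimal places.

geometry: r = 19 mm, L = 154 mm, e = 0 mm; θ starts at 0°
rotate link 1 by -5°: θ ← 0° -5° = -5°
rotate link 1 by -45°: θ ← -5° -45° = -50°
rotate link 1 by +5°: θ ← -50° +5° = -45°
rotate link 1 by +66°: θ ← -45° +66° = 21°
rotate link 1 by +8°: θ ← 21° +8° = 29°
rotate link 1 by -75°: θ ← 29° -75° = -46°
crank pin P = (r cos θ, r sin θ) = (13.198509, -13.667456)
h = r sin θ − e = -13.667456 − 0 = -13.667456
x = r cos θ + √(L² − h²) = 13.198509 + 153.392310 = 166.590819

166.5908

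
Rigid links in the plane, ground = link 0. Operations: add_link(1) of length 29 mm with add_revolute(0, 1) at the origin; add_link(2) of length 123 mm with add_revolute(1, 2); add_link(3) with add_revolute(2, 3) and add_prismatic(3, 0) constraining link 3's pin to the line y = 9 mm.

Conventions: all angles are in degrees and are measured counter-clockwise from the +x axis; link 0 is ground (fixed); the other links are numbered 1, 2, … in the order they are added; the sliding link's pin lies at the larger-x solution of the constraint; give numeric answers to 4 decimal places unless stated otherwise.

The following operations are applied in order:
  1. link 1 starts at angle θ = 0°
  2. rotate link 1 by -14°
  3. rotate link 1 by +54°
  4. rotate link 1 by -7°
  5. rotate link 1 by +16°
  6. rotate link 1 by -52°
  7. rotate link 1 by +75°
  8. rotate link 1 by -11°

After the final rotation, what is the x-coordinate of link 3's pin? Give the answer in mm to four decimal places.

geometry: r = 29 mm, L = 123 mm, e = 9 mm; θ starts at 0°
rotate link 1 by -14°: θ ← 0° -14° = -14°
rotate link 1 by +54°: θ ← -14° +54° = 40°
rotate link 1 by -7°: θ ← 40° -7° = 33°
rotate link 1 by +16°: θ ← 33° +16° = 49°
rotate link 1 by -52°: θ ← 49° -52° = -3°
rotate link 1 by +75°: θ ← -3° +75° = 72°
rotate link 1 by -11°: θ ← 72° -11° = 61°
crank pin P = (r cos θ, r sin θ) = (14.059479, 25.363972)
h = r sin θ − e = 25.363972 − 9 = 16.363972
x = r cos θ + √(L² − h²) = 14.059479 + 121.906605 = 135.966084

135.9661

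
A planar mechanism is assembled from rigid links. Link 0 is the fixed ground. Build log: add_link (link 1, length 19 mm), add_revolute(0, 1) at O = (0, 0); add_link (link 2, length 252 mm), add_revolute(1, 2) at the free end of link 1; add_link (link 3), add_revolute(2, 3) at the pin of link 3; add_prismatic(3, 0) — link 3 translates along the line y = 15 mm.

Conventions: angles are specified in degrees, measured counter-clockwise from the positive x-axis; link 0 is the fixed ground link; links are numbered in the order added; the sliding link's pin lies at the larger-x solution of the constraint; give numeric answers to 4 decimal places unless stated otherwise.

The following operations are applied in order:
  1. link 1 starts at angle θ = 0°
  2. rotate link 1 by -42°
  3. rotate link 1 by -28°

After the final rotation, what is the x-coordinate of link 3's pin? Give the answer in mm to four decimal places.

geometry: r = 19 mm, L = 252 mm, e = 15 mm; θ starts at 0°
rotate link 1 by -42°: θ ← 0° -42° = -42°
rotate link 1 by -28°: θ ← -42° -28° = -70°
crank pin P = (r cos θ, r sin θ) = (6.498383, -17.854160)
h = r sin θ − e = -17.854160 − 15 = -32.854160
x = r cos θ + √(L² − h²) = 6.498383 + 249.849163 = 256.347546

256.3475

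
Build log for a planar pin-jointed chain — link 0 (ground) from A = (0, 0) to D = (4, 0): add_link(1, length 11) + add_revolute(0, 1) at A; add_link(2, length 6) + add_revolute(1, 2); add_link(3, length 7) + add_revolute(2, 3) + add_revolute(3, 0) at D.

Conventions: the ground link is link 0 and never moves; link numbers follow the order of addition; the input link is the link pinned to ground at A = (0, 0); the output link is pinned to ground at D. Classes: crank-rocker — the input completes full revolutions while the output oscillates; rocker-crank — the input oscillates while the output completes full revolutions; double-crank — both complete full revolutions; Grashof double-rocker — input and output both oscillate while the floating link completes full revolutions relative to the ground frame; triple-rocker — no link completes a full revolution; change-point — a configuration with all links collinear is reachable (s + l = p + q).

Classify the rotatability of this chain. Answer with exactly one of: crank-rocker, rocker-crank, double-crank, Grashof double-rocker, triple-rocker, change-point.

lengths: ground=4, input=11, coupler=6, output=7
sorted: s=4 (shortest), l=11 (longest), p+q=13
s + l = 15 vs p + q = 13
s + l > p + q → non-Grashof → no link fully rotates → triple-rocker

triple-rocker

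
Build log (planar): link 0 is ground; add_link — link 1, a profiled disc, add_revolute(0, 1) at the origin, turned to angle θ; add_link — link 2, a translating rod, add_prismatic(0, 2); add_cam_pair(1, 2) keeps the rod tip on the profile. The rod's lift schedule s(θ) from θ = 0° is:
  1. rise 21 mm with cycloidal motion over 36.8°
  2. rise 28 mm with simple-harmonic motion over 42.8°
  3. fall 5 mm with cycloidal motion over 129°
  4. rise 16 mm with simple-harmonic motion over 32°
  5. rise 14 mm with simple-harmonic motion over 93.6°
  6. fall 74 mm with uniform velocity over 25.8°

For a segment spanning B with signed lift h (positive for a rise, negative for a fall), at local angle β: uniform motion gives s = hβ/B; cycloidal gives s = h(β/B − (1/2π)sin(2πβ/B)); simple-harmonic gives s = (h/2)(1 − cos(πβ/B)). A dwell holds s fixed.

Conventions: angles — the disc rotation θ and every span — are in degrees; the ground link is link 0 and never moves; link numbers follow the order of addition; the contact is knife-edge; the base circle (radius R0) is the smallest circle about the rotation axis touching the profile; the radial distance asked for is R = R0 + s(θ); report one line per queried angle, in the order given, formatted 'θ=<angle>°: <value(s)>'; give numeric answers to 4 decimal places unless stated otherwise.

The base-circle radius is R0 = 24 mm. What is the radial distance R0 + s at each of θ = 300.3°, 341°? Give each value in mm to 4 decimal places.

seg 1 [0°–36.8°] cycloidal, h=21: full span → s += 21 → s = 21.0000
seg 2 [36.8°–79.6°] simple-harmonic, h=28: full span → s += 28 → s = 49.0000
seg 3 [79.6°–208.6°] cycloidal, h=-5: full span → s += -5 → s = 44.0000
seg 4 [208.6°–240.6°] simple-harmonic, h=16: full span → s += 16 → s = 60.0000
seg 5 [240.6°–334.2°] simple-harmonic, h=14: θ=300.3° here. β=59.7, B=93.6. 14/2·(1 − cos(π·0.6378)) = 9.9370 → s = 69.9370
seg 5 [240.6°–334.2°] simple-harmonic, h=14: full span → s += 14 → s = 74.0000
seg 6 [334.2°–360°] uniform, h=-74: θ=341° here. β=6.8, B=25.8. -74·6.8/25.8 = -19.5039 → s = 54.4961
θ=300.3°: R = R0 + s = 24 + 69.9370 = 93.9370
θ=341°: R = R0 + s = 24 + 54.4961 = 78.4961

θ=300.3°: 93.9370
θ=341°: 78.4961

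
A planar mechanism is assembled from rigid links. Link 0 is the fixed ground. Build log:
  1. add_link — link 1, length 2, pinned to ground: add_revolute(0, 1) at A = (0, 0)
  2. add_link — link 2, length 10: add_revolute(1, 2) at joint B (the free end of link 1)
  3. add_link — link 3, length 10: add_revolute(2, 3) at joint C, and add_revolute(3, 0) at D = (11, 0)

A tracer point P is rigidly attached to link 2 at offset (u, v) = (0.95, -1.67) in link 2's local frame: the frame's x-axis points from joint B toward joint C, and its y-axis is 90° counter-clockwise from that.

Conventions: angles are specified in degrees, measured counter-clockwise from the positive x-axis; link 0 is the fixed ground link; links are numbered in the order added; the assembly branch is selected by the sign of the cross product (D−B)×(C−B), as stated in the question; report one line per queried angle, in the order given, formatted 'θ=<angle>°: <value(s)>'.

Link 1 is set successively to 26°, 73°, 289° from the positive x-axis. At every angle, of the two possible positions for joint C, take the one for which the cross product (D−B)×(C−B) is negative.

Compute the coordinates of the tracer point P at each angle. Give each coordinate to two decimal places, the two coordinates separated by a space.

A=(0,0), D=(11.00,0)
θ=26°: B = A + 2.00·(cos26°, sin26°) = (1.7976, 0.8767)
θ=26°: |BD| = 9.2441
θ=26°: circle(B,10.00) ∩ circle(D,10.00): a=4.6220, h=8.8677
θ=26°:   candidates: C₊=(7.2398,9.2661) cross=81.974; C₋=(5.5577,-8.3894) cross=-81.974
θ=26°:   branch - wants cross < 0 → take C=(5.5577,-8.3894) (cross=-81.974)
θ=26°: ex = (C−B)/|BC| = (0.3760,-0.9266); ey = (0.9266,0.3760)
θ=26°: P = B + 0.95·ex + -1.67·ey = (0.6074,-0.6315)
θ=73°: B = A + 2.00·(cos73°, sin73°) = (0.5847, 1.9126)
θ=73°: |BD| = 10.5894
θ=73°: circle(B,10.00) ∩ circle(D,10.00): a=5.2947, h=8.4833
θ=73°:   candidates: C₊=(7.3246,9.3001) cross=89.833; C₋=(4.2602,-7.3875) cross=-89.833
θ=73°:   branch - wants cross < 0 → take C=(4.2602,-7.3875) (cross=-89.833)
θ=73°: ex = (C−B)/|BC| = (0.3675,-0.9300); ey = (0.9300,0.3675)
θ=73°: P = B + 0.95·ex + -1.67·ey = (-0.6192,0.4153)
θ=289°: B = A + 2.00·(cos289°, sin289°) = (0.6511, -1.8910)
θ=289°: |BD| = 10.5202
θ=289°: circle(B,10.00) ∩ circle(D,10.00): a=5.2601, h=8.5048
θ=289°:   candidates: C₊=(4.2968,7.4207) cross=89.472; C₋=(7.3543,-9.3118) cross=-89.472
θ=289°:   branch - wants cross < 0 → take C=(7.3543,-9.3118) (cross=-89.472)
θ=289°: ex = (C−B)/|BC| = (0.6703,-0.7421); ey = (0.7421,0.6703)
θ=289°: P = B + 0.95·ex + -1.67·ey = (0.0487,-3.7154)

θ=26°: 0.61 -0.63
θ=73°: -0.62 0.42
θ=289°: 0.05 -3.72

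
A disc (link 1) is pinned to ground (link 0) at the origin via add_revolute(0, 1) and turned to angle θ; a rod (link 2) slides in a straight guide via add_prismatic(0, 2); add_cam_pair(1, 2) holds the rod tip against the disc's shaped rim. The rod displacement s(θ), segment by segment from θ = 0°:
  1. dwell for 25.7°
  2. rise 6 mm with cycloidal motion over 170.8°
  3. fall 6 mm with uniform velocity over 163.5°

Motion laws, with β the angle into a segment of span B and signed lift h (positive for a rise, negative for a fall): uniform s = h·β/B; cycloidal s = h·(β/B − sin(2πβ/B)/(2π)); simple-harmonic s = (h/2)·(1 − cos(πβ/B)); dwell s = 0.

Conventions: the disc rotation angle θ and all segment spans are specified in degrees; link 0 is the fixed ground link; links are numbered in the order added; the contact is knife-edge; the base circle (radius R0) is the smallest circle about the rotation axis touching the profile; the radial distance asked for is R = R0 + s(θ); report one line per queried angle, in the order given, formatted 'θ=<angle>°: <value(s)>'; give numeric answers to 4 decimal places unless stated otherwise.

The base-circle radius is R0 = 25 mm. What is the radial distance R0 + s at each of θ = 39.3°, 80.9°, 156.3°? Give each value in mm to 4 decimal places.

segment 1 (0° to 25.7°, dwell): s unchanged at 0.0000
θ = 39.3° falls in segment 2 (25.7° to 196.5°, cycloidal, h = 6): β = 39.3 − 25.7 = 13.6°, B = 170.8°; Δs = 6·(0.0796 − sin(2π·0.0796)/(2π)) = 0.0197; s = 0.0000 + 0.0197 = 0.0197
θ = 80.9° falls in segment 2 (25.7° to 196.5°, cycloidal, h = 6): β = 80.9 − 25.7 = 55.2°, B = 170.8°; Δs = 6·(0.3232 − sin(2π·0.3232)/(2π)) = 1.0834; s = 0.0000 + 1.0834 = 1.0834
θ = 156.3° falls in segment 2 (25.7° to 196.5°, cycloidal, h = 6): β = 156.3 − 25.7 = 130.6°, B = 170.8°; Δs = 6·(0.7646 − sin(2π·0.7646)/(2π)) = 5.5387; s = 0.0000 + 5.5387 = 5.5387
θ=39.3°: R = R0 + s = 25 + 0.0197 = 25.0197
θ=80.9°: R = R0 + s = 25 + 1.0834 = 26.0834
θ=156.3°: R = R0 + s = 25 + 5.5387 = 30.5387

θ=39.3°: 25.0197
θ=80.9°: 26.0834
θ=156.3°: 30.5387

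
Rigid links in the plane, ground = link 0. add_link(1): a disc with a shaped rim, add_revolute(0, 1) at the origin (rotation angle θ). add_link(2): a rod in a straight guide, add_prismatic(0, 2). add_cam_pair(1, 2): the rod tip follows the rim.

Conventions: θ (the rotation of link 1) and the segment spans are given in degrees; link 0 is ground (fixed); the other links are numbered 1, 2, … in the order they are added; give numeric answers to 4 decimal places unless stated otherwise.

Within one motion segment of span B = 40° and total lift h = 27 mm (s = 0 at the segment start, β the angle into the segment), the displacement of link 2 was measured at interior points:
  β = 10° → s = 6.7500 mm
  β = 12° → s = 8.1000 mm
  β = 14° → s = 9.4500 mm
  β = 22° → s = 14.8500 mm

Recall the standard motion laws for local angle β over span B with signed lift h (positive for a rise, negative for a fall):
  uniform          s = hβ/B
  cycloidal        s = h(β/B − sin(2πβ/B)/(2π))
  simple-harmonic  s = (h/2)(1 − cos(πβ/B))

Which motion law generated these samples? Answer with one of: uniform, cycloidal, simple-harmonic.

candidates at β/B = r: uniform s = h·r (linear in β); cycloidal s = h·(r − sin(2πr)/(2π)); simple-harmonic s = (h/2)(1 − cos(πr))
β=10°: printed 6.7500 | uniform 6.7500, cycloidal 2.4528, simple-harmonic 3.9541
β=12°: printed 8.1000 | uniform 8.1000, cycloidal 4.0131, simple-harmonic 5.5649
β=14°: printed 9.4500 | uniform 9.4500, cycloidal 5.9735, simple-harmonic 7.3711
β=22°: printed 14.8500 | uniform 14.8500, cycloidal 16.1779, simple-harmonic 15.6119
only one law matches every sample → uniform

uniform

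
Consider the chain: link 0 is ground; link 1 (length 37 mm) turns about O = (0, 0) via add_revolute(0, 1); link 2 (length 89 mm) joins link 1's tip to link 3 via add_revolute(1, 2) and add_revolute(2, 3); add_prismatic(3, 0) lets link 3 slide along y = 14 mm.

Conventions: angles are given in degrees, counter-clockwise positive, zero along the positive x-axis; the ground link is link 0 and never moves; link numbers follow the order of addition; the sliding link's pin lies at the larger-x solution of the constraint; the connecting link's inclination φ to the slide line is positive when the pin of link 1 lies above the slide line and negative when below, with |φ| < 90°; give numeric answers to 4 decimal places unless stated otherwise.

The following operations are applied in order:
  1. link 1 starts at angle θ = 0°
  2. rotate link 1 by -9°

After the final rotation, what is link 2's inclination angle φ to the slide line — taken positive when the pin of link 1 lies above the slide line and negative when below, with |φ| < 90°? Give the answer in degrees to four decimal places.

geometry: r = 37 mm, L = 89 mm, e = 14 mm; θ starts at 0°
rotate link 1 by -9°: θ ← 0° -9° = -9°
h = r sin θ − e = -5.788075 − 14 = -19.788075
sin φ = h / L = -19.788075 / 89 = -0.22233792
φ = arcsin(-0.22233792) = -12.846388°

-12.8464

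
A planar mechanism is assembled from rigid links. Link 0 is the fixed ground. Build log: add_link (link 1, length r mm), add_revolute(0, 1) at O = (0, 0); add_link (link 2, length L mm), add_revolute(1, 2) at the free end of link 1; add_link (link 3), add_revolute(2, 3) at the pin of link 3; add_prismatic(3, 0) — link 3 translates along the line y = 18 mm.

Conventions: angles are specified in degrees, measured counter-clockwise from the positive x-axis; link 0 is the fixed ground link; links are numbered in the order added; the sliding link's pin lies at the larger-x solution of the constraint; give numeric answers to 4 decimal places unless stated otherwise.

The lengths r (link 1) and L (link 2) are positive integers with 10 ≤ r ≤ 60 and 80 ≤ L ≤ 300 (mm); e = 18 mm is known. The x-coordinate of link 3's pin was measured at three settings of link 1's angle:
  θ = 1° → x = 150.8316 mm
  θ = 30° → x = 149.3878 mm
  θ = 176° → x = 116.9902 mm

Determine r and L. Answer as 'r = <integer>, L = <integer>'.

constraint per measurement: (x − r cos θ)² + (r sin θ − e)² = L²
subtracting the θ₁ and θ₂ equations cancels the r² and L² terms:
r = (x₁² − x₂²) / (2[(x₁cos θ₁ + e sin θ₁) − (x₂cos θ₂ + e sin θ₂)]) = 16.9994 → r = 17
L² = (x₁ − r cos θ₁)² + (r sin θ₁ − e)² = 18224.9973 → L = 135.0000 → L = 135
check at θ₃=176°: x = 116.9902 (printed 116.9902) ✓

r = 17, L = 135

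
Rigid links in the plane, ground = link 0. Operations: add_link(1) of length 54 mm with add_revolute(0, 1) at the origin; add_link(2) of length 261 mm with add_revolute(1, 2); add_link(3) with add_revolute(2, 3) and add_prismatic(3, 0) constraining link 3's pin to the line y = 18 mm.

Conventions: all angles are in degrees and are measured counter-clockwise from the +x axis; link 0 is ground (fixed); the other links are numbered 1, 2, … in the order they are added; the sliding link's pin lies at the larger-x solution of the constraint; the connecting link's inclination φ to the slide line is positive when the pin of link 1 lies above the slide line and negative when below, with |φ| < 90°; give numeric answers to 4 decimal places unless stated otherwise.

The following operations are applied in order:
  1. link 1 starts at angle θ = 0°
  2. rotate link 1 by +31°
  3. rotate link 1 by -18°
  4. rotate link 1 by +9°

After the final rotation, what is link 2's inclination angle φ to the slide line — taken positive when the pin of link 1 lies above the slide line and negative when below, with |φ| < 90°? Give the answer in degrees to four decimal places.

geometry: r = 54 mm, L = 261 mm, e = 18 mm; θ starts at 0°
rotate link 1 by +31°: θ ← 0° +31° = 31°
rotate link 1 by -18°: θ ← 31° -18° = 13°
rotate link 1 by +9°: θ ← 13° +9° = 22°
h = r sin θ − e = 20.228756 − 18 = 2.228756
sin φ = h / L = 2.228756 / 261 = 0.00853930
φ = arcsin(0.00853930) = 0.489272°

0.4893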